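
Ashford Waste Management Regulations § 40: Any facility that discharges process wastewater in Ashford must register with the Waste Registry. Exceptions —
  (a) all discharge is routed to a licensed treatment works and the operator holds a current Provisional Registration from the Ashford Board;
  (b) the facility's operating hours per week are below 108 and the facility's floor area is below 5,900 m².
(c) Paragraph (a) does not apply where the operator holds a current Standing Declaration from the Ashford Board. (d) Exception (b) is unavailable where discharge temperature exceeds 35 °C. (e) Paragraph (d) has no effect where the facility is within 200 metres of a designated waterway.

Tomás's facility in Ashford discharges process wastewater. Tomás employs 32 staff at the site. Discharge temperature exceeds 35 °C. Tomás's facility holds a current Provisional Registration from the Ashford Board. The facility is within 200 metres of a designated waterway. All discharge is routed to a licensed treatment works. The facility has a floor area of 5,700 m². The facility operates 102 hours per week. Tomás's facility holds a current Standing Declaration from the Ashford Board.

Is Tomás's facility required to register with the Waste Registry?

No — exception (b) applies; Tomás's facility is not required to register with the Waste Registry.

Exception (a) is satisfied on its face — discharge is routed to a licensed treatment works; a current Provisional Registration is held. However, paragraph (c) must be considered: (c) operates against (a): a current Standing Declaration is held. So (a) is unavailable.
Exception (b): the facility's operating hours per week are 102, below the 108 limit; the facility's floor area is 5,700 m², below the 5,900 m² limit — every condition holds. Applying paragraphs (d)–(e): (d) operates (discharge temperature exceeds 35 °C), but is itself disapplied by (e): (e) is engaged — the facility is within 200 m of a designated waterway. So (b) applies.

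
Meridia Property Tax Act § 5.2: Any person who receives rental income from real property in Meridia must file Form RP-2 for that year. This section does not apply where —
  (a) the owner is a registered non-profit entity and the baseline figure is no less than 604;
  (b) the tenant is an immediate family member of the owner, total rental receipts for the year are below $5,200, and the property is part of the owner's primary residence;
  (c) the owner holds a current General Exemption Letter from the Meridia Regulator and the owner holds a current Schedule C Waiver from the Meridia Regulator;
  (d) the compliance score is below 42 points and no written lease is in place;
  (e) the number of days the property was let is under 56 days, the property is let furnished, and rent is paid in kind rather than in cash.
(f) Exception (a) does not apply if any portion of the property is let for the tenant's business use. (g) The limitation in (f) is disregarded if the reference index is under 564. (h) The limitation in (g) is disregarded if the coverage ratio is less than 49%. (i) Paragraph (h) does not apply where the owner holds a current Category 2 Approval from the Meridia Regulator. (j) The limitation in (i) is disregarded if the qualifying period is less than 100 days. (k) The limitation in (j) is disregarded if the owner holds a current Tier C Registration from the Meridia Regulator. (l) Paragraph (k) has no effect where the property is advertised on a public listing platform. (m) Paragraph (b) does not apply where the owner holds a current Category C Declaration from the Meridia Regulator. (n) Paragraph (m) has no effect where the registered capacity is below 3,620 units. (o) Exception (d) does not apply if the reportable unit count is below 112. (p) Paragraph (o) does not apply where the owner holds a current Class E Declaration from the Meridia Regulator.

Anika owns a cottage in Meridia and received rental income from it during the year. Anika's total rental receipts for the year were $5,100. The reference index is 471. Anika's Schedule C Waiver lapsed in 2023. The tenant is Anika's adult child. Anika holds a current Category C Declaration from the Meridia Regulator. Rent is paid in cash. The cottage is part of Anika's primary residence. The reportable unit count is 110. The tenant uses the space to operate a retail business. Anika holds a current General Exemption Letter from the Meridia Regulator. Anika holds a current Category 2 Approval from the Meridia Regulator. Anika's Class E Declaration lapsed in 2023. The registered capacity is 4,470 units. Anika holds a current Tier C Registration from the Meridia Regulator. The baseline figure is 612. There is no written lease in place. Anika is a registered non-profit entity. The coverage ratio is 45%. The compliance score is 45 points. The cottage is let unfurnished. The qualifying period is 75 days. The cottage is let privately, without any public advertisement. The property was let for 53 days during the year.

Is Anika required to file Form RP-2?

Exception (a)'s conditions are all satisfied: Anika is a registered non-profit; the baseline figure is 612, meeting the 604 threshold. Considering the limiting provisions: (f) is engaged (the space is let for business use), but is itself disapplied by (g): (g) applies — the reference index is 471, under the 564 limit. (h) would limit (g) — the coverage ratio is 45%, less than the 49% limit — but (i) sets (h) aside: (i) is triggered — a current Category 2 Approval is held. (j) is triggered (the qualifying period is 75 days, less than the 100 days limit), but is overridden by (k): (k) operates against (j): a current Tier C Registration is held. (l), which would lift (k), is inapplicable — the property is let privately without advertisement. (a) remains available.
Exception (b) is satisfied on its face — the tenant is an immediate family member; total rental receipts for the year are $5,100, below the $5,200 limit; the cottage is part of the primary residence. But applying paragraphs (m)–(n): (m) applies — a current Category C Declaration is held. (n) does not operate here (the registered capacity is 4,470 units, not below 3,620 units), so (m) stands. (b) is therefore removed.
Exception (c) fails — there is no Schedule C Waiver in force.
Exception (d) requires that the compliance score is below 42 points; but the compliance score is 45 points, not below 42 points, so (d) is unavailable.
Exception (e) fails — the property is let unfurnished.

No — exception (a) applies; Anika is not required to file Form RP-2.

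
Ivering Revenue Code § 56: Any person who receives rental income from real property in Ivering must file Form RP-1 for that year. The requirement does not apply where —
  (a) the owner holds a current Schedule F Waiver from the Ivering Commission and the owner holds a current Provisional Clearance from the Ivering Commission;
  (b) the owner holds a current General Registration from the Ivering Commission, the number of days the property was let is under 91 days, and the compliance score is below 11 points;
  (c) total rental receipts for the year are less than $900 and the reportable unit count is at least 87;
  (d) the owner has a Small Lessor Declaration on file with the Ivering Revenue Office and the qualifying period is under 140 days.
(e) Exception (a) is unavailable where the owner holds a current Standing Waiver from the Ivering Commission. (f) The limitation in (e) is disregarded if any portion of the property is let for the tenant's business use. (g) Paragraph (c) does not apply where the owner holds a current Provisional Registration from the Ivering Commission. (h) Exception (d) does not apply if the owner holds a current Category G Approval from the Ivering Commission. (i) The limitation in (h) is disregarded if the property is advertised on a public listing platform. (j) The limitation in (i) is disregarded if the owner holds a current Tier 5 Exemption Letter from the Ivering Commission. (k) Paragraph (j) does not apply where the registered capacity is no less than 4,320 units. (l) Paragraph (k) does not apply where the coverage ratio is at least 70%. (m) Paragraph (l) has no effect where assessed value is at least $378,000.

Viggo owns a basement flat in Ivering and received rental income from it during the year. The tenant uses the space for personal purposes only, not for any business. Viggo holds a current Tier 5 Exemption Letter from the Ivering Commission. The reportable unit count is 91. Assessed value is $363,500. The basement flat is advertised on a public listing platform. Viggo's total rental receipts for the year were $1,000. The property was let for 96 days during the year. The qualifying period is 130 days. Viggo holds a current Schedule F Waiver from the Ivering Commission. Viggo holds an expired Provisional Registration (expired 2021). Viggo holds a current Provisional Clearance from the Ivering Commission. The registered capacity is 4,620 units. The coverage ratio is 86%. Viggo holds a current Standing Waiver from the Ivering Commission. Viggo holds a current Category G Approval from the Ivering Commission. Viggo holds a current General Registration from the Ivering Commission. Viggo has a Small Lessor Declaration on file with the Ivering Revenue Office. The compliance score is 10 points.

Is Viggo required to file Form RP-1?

Yes — Viggo must file Form RP-1.

Exception (a) is satisfied on its face — a current Schedule F Waiver is held; a current Provisional Clearance is held. But: (e) operates against (a): a current Standing Waiver is held. (f) is not engaged (the space is used for personal purposes only), so (e) stands. (a) is therefore removed.
Exception (b) fails — the number of days the property was let is 96 days, not under 91 days.
Exception (c) fails — total rental receipts for the year are $1,000, not less than $900.
All of (d)'s requirements are met (a Small Lessor Declaration is on file; the qualifying period is 130 days, under the 140 days limit). However, paragraphs (h)–(m) must be considered: (h) operates against (d): a current Category G Approval is held. (i) applies (the property is publicly advertised), but is itself disapplied by (j): (j) operates against (i): a current Tier 5 Exemption Letter is held. (k) is engaged (the registered capacity is 4,620 units, meeting the 4,320 units threshold), but is overridden by (l): (l) is triggered — the coverage ratio is 86%, meeting the 70% threshold. (m) is inapplicable (assessed value is $363,500, short of $378,000), so (l) stands. (d) is therefore removed.
No exception is made out. Viggo falls within the general rule.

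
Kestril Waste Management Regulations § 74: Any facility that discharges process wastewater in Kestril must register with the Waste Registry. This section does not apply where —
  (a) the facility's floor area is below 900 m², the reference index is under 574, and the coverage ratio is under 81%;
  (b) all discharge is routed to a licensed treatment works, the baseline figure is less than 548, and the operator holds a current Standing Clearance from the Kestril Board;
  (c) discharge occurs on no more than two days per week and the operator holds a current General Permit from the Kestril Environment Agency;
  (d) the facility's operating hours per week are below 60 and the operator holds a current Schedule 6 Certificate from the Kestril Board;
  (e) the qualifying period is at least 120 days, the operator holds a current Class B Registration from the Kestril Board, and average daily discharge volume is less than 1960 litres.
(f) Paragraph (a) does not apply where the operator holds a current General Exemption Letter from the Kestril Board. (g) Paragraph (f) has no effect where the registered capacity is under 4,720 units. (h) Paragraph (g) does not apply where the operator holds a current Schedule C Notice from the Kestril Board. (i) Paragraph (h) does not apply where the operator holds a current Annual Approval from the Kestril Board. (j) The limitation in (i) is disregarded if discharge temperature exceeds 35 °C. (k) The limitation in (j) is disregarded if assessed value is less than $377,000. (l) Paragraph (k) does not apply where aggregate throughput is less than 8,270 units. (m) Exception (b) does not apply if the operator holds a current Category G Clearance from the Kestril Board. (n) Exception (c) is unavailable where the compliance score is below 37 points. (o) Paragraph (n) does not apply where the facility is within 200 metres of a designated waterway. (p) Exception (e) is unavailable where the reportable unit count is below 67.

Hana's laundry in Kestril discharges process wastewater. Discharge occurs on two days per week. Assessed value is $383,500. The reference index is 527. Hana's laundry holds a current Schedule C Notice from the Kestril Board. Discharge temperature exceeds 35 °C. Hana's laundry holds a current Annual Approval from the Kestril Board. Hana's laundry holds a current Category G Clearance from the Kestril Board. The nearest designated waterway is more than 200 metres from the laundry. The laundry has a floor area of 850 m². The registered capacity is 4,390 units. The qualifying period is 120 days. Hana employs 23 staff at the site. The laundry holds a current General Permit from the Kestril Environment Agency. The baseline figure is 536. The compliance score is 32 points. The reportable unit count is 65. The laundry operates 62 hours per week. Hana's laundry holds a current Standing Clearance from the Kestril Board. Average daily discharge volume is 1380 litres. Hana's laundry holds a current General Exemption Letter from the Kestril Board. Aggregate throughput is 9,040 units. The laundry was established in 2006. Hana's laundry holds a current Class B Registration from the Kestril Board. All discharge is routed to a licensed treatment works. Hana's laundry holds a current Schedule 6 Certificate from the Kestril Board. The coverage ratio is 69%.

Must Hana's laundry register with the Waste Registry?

All of (a)'s requirements are met (the facility's floor area is 850 m², below the 900 m² limit; the reference index is 527, under the 574 limit; the coverage ratio is 69%, under the 81% limit). Turning to paragraphs (f)–(l): (f) operates — a current General Exemption Letter is held. (g) would limit (f) — the registered capacity is 4,390 units, under the 4,720 units limit — but (h) sets (g) aside: (h) operates against (g): a current Schedule C Notice is held. (i) operates (a current Annual Approval is held), but is overridden by (j): (j) operates — discharge temperature exceeds 35 °C. (k) is inapplicable (assessed value is $383,500, not less than $377,000), so (j) stands. (a) is therefore removed.
Exception (b)'s conditions are all satisfied: discharge is routed to a licensed treatment works; the baseline figure is 536, less than the 548 limit; a current Standing Clearance is held. But: (m) operates against (b): a current Category G Clearance is held. Exception (b) does not apply.
Exception (c)'s conditions are all satisfied: discharge occurs on no more than two days per week; a current General Permit is held. But: (n) operates against (c): the compliance score is 32 points, below the 37 points limit. (o) is not triggered (the laundry is more than 200 m from any designated waterway), so (n) stands. So (c) is unavailable.
Exception (d) does not apply: the facility's operating hours per week are 62, not below 60.
Exception (e): the qualifying period is 120 days, meeting the 120 days threshold; a current Class B Registration is held; average daily discharge volume is 1380 litres, less than the 1960 litres limit — every condition holds. Turning to paragraph (p): (p) operates against (e): the reportable unit count is 65, below the 67 limit. So (e) is unavailable.
No exception displaces § 74.

Yes — Hana's laundry must register with the Waste Registry.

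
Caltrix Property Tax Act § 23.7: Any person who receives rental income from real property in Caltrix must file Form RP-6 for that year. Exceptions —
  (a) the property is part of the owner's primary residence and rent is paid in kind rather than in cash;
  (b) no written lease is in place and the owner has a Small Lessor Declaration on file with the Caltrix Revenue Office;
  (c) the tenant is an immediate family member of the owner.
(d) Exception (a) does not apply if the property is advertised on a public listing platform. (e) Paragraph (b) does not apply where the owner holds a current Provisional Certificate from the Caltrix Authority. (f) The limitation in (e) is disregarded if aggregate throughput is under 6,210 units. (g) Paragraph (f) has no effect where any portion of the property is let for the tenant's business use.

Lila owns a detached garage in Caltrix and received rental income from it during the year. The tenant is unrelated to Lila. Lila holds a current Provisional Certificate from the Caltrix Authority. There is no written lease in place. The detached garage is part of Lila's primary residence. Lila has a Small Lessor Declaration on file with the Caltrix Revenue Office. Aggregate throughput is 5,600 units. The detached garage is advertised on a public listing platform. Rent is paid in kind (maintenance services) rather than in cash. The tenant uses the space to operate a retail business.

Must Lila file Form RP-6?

All of (a)'s requirements are met (the detached garage is part of the primary residence; rent is paid in kind). However, paragraph (d) must be considered: (d) operates against (a): the property is publicly advertised. So (a) is unavailable.
Exception (b): there is no written lease; a Small Lessor Declaration is on file — every condition holds. However, paragraphs (e)–(g) must be considered: (e) is triggered — a current Provisional Certificate is held. (f) would limit (e) — aggregate throughput is 5,600 units, under the 6,210 units limit — but (g) sets (f) aside: (g) is triggered — the space is let for business use. Exception (b) does not apply.
Exception (c) does not apply: the tenant is unrelated to the owner.
No exception is made out. Lila falls within the general rule.

Yes — Lila must file Form RP-6.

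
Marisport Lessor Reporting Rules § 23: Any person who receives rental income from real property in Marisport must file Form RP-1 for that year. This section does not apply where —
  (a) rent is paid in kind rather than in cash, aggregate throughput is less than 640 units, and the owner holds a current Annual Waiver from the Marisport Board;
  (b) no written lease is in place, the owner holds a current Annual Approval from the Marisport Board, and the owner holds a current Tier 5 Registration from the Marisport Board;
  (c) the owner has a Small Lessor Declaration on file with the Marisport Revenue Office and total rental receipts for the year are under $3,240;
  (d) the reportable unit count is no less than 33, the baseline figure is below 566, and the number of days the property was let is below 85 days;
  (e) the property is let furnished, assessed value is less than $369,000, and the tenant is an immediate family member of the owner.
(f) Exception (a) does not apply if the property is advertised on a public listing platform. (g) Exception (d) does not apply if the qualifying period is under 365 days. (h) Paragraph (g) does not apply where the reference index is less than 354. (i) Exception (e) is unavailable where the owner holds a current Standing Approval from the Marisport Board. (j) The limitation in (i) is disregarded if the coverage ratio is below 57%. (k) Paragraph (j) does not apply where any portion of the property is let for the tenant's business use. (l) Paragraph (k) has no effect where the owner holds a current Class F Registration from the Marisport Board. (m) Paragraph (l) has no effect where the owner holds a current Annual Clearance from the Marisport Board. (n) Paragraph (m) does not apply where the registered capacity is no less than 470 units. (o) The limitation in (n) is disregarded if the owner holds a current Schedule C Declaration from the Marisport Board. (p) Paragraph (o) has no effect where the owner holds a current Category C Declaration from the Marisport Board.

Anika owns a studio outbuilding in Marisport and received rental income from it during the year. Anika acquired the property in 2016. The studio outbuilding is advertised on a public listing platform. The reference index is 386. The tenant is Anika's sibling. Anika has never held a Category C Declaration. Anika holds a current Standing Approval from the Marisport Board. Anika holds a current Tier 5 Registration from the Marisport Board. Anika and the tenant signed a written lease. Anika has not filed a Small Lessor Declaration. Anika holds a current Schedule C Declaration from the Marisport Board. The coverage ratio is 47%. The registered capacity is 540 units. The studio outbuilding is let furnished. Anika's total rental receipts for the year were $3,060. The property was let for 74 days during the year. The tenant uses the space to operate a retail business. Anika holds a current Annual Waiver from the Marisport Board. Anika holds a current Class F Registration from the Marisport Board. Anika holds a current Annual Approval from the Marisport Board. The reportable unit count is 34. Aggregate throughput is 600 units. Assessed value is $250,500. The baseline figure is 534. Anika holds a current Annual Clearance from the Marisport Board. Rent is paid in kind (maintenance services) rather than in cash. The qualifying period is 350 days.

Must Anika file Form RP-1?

Yes — Anika must file Form RP-1.

Exception (a)'s conditions are all satisfied: rent is paid in kind; aggregate throughput is 600 units, less than the 640 units limit; a current Annual Waiver is held. Turning to paragraph (f): (f) is engaged — the property is publicly advertised. Exception (a) does not apply.
Exception (b) requires that no written lease is in place; but a written lease is in place, so (b) is unavailable.
Exception (c) fails — no Small Lessor Declaration is on file.
Exception (d) is satisfied on its face — the reportable unit count is 34, meeting the 33 threshold; the baseline figure is 534, below the 566 limit; the number of days the property was let is 74 days, below the 85 days limit. But: (g) is engaged — the qualifying period is 350 days, under the 365 days limit. (h) is inapplicable (the reference index is 386, not less than 354), so (g) stands. (d) is therefore removed.
Exception (e) is satisfied on its face — the property is let furnished; assessed value is $250,500, less than the $369,000 limit; the tenant is an immediate family member. Turning to paragraphs (i)–(p): (i) is triggered — a current Standing Approval is held. (j) operates (the coverage ratio is 47%, below the 57% limit), but yields to (k): (k) operates against (j): the space is let for business use. (l) applies (a current Class F Registration is held), but yields to (m): (m) applies — a current Annual Clearance is held. (n) operates (the registered capacity is 540 units, meeting the 470 units threshold), but is itself disapplied by (o): (o) operates — a current Schedule C Declaration is held. (p) does not operate here (there is no Category C Declaration in force), so (o) stands. Exception (e) does not apply.
No exception displaces § 23.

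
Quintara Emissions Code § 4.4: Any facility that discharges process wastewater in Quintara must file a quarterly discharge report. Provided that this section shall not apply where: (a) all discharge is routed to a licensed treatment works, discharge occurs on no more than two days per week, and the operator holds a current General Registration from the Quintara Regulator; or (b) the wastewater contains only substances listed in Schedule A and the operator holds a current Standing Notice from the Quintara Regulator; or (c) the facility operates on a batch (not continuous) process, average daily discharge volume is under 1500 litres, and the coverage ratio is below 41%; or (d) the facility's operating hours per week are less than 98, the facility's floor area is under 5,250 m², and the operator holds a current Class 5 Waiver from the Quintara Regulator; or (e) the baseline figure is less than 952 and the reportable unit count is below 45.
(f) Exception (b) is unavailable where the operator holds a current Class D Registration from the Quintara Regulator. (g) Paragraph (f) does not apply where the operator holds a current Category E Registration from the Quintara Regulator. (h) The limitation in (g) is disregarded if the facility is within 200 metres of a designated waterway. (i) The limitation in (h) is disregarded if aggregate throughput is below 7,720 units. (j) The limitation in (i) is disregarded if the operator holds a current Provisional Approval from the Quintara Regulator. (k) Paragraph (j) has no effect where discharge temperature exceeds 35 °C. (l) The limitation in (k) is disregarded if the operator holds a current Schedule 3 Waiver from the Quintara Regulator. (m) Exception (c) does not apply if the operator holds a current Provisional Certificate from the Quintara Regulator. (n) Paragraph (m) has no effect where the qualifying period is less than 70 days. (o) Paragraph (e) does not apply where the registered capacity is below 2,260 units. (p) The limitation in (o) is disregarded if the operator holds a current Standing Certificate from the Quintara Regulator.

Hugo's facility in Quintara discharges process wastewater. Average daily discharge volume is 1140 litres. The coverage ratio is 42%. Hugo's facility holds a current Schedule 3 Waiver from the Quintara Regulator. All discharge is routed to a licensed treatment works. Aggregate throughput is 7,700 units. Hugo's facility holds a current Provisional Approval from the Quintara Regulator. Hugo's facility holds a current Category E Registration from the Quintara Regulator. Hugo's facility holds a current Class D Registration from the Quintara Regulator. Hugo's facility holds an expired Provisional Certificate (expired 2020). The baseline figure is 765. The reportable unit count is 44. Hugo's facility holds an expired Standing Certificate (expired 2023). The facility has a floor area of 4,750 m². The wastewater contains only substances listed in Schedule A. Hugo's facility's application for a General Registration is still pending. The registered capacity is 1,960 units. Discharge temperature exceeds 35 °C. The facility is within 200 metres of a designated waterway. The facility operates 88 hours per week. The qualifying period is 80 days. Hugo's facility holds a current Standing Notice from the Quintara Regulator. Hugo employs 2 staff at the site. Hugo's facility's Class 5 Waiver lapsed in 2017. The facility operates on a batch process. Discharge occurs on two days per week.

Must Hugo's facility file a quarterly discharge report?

Exception (a) fails — no current General Registration is held.
Exception (b): the wastewater is Schedule-A-only; a current Standing Notice is held — every condition holds. But applying paragraphs (f)–(l): (f) operates against (b): a current Class D Registration is held. (g) operates (a current Category E Registration is held), but is displaced by (h): (h) operates against (g): the facility is within 200 m of a designated waterway. (i) operates (aggregate throughput is 7,700 units, below the 7,720 units limit), but is overridden by (j): (j) operates — a current Provisional Approval is held. (k) is engaged (discharge temperature exceeds 35 °C), but is overridden by (l): (l) operates against (k): a current Schedule 3 Waiver is held. (b) is therefore removed.
Exception (c) fails — the coverage ratio is 42%, not below 41%.
Exception (d) requires that the operator holds a current Class 5 Waiver from the Quintara Regulator; but the Class 5 Waiver is not current, so (d) is unavailable.
All of (e)'s requirements are met (the baseline figure is 765, less than the 952 limit; the reportable unit count is 44, below the 45 limit). But: (o) operates against (e): the registered capacity is 1,960 units, below the 2,260 units limit. (p), which would lift (o), is not engaged — the Standing Certificate is not current. (e) is therefore removed.
No exception applies. The general rule governs.

Yes — Hugo's facility must file a quarterly discharge report.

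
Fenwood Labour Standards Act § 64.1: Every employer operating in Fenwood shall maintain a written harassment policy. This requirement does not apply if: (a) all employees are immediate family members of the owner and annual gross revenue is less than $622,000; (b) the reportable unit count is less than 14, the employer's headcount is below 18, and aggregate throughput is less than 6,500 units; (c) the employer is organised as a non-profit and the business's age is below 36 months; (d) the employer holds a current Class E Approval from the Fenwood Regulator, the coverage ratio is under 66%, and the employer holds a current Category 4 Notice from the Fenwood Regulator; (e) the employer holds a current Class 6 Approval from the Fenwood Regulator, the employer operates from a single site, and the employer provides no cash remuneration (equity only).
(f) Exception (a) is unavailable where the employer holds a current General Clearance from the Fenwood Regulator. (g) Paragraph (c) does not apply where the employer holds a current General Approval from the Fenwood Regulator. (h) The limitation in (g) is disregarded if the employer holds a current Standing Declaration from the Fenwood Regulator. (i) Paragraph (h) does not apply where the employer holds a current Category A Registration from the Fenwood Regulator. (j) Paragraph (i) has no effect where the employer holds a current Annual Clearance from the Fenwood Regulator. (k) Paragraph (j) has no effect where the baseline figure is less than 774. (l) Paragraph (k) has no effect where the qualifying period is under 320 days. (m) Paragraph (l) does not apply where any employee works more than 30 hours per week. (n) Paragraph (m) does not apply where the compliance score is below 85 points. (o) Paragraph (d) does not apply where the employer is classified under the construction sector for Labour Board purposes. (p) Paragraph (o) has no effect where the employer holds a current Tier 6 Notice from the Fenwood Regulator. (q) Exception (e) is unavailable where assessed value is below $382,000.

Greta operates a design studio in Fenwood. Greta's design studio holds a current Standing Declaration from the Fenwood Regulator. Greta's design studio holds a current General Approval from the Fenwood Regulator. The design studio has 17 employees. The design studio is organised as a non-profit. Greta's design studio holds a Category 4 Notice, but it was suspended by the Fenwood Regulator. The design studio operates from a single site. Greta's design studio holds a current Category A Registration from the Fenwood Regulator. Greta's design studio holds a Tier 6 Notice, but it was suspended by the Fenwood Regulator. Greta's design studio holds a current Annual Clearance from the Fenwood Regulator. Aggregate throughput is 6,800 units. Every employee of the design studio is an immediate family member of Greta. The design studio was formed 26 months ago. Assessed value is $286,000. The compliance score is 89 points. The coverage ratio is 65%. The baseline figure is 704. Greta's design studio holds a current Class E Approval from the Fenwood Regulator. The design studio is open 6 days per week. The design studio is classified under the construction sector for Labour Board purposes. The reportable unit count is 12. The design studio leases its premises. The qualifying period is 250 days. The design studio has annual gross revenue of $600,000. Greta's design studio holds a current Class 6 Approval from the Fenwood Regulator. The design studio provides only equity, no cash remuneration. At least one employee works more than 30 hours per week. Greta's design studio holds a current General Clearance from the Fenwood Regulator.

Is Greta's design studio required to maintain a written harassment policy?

Yes — Greta's design studio must maintain a written harassment policy.

All of (a)'s requirements are met (every employee is an immediate family member; annual gross revenue is $600,000, less than the $622,000 limit). But: (f) operates against (a): a current General Clearance is held. Exception (a) does not apply.
Exception (b) fails — aggregate throughput is 6,800 units, not less than 6,500 units.
Exception (c) is satisfied on its face — the employer is a non-profit; the business's age is 26 months, below the 36 months limit. But: (g) operates — a current General Approval is held. (h) operates (a current Standing Declaration is held), but is displaced by (i): (i) is engaged — a current Category A Registration is held. (j) operates (a current Annual Clearance is held), but is overridden by (k): (k) operates against (j): the baseline figure is 704, less than the 774 limit. (l) would limit (k) — the qualifying period is 250 days, under the 320 days limit — but (m) sets (l) aside: (m) operates against (l): at least one employee exceeds 30 hours/week. (n), which would lift (m), is not triggered — the compliance score is 89 points, not below 85 points. (c) is therefore removed.
Exception (d) does not apply: there is no Category 4 Notice in force.
Exception (e) is satisfied on its face — a current Class 6 Approval is held; the employer operates from a single site; remuneration is equity-only. But applying paragraph (q): (q) is triggered — assessed value is $286,000, below the $382,000 limit. So (e) is unavailable.
Every exception is unavailable, so the rule governs.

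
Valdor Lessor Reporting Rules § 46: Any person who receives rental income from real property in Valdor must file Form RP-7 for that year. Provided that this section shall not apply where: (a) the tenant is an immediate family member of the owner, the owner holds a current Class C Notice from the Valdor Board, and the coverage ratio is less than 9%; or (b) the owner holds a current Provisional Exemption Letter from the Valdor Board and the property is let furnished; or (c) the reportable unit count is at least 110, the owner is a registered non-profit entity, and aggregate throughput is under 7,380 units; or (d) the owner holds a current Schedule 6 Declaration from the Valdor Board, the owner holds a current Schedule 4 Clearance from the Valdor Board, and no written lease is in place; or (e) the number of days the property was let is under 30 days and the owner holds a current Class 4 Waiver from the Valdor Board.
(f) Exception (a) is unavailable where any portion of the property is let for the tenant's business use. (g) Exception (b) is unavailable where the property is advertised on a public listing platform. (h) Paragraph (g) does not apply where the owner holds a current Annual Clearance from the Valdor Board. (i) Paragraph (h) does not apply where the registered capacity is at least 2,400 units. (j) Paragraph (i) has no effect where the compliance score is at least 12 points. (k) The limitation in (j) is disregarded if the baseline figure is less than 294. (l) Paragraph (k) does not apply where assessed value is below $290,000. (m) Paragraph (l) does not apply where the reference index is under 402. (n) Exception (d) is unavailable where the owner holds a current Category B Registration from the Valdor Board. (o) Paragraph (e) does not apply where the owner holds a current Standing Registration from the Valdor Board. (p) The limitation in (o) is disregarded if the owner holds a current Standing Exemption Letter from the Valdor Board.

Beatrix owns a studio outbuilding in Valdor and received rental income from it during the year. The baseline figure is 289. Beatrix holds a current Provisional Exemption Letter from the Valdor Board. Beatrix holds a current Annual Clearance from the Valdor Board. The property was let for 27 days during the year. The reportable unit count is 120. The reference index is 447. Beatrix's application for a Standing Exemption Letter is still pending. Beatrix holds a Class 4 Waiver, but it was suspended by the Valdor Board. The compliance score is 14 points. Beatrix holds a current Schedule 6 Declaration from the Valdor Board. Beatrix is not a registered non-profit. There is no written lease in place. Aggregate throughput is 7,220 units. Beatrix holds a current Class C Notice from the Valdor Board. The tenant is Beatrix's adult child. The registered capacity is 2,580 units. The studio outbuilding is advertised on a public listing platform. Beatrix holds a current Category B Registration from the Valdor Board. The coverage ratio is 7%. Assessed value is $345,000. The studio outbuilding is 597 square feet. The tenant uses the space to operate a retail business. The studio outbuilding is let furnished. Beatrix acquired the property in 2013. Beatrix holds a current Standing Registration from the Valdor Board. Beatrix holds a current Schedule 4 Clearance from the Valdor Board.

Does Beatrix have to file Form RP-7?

Yes — Beatrix must file Form RP-7.

All of (a)'s requirements are met (the tenant is an immediate family member; a current Class C Notice is held; the coverage ratio is 7%, less than the 9% limit). But applying paragraph (f): (f) operates — the space is let for business use. So (a) is unavailable.
Exception (b)'s conditions are all satisfied: a current Provisional Exemption Letter is held; the property is let furnished. But: (g) applies — the property is publicly advertised. (h) operates (a current Annual Clearance is held), but is overridden by (i): (i) is triggered — the registered capacity is 2,580 units, meeting the 2,400 units threshold. (j) would limit (i) — the compliance score is 14 points, meeting the 12 points threshold — but (k) sets (j) aside: (k) operates against (j): the baseline figure is 289, less than the 294 limit. (l), which would lift (k), does not operate here — assessed value is $345,000, not below $290,000. Exception (b) does not apply.
Exception (c) requires that the owner is a registered non-profit entity; but Beatrix is not a registered non-profit, so (c) is unavailable.
Exception (d)'s conditions are all satisfied: a current Schedule 6 Declaration is held; a current Schedule 4 Clearance is held; there is no written lease. But: (n) is triggered — a current Category B Registration is held. So (d) is unavailable.
Exception (e) fails — there is no Class 4 Waiver in force.
No exception is made out. Beatrix falls within the general rule.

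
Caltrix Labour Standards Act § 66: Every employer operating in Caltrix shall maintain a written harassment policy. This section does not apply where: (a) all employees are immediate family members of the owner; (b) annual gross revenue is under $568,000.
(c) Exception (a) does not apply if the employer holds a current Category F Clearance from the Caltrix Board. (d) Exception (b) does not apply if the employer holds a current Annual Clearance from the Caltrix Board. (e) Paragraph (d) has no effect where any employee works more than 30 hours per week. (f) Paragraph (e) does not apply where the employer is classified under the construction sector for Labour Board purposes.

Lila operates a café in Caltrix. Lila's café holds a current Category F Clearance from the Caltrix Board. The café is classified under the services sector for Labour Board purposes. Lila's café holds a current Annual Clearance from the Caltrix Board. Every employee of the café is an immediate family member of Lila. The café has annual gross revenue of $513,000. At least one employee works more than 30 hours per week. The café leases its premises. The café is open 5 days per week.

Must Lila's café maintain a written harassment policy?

No — exception (b) applies; Lila's café is not required to maintain a written harassment policy.

Exception (a): every employee is an immediate family member — every condition holds. But: (c) applies — a current Category F Clearance is held. (a) is therefore removed.
Exception (b)'s conditions are all satisfied: annual gross revenue is $513,000, under the $568,000 limit. Under paragraphs (d)–(f): (d) would limit (b) — a current Annual Clearance is held — but (e) sets (d) aside: (e) is engaged — at least one employee exceeds 30 hours/week. (f), which would lift (e), does not operate here — the café is classified under the services sector. (b) remains available.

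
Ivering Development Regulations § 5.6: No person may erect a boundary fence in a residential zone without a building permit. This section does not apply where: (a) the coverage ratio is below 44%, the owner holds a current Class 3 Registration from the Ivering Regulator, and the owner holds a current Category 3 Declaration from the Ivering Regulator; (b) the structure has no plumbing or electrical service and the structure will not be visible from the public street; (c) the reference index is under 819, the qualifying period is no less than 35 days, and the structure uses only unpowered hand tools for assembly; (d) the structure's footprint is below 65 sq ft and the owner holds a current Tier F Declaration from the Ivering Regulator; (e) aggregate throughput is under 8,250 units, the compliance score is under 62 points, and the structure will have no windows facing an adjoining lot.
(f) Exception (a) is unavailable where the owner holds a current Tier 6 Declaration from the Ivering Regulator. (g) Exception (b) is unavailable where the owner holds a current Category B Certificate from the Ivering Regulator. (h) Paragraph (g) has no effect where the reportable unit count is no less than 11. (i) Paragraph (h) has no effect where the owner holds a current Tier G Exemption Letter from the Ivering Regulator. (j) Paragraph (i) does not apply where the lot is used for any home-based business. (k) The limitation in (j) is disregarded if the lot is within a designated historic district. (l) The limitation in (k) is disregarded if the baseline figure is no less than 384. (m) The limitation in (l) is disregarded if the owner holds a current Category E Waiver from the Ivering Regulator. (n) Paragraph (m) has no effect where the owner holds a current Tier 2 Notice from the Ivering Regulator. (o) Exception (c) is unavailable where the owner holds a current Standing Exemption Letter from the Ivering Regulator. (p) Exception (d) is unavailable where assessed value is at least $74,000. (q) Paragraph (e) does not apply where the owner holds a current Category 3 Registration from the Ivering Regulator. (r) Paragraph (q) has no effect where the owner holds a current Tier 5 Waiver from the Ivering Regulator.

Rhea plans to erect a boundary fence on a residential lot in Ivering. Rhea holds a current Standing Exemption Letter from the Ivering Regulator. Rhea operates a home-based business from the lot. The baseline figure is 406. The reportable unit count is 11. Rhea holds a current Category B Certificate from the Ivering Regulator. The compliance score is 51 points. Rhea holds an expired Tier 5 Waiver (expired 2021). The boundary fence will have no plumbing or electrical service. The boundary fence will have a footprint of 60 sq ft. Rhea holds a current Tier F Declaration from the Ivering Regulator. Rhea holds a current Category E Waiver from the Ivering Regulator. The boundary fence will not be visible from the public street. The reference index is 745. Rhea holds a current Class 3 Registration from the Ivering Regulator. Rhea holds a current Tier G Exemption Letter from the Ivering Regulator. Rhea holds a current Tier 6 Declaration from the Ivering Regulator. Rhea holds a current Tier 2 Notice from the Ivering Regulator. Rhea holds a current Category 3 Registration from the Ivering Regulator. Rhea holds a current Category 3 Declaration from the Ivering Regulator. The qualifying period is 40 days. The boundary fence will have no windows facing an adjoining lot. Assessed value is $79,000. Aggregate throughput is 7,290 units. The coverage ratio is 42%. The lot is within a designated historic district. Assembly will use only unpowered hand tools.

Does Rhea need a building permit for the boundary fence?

No — exception (b) applies; Rhea does not need a building permit.

Exception (a)'s conditions are all satisfied: the coverage ratio is 42%, below the 44% limit; a current Class 3 Registration is held; a current Category 3 Declaration is held. But: (f) operates against (a): a current Tier 6 Declaration is held. So (a) is unavailable.
Exception (b): there is no plumbing or electrical service; the structure will not be visible from the street — every condition holds. As to paragraphs (g)–(n): (g) would limit (b) — a current Category B Certificate is held — but (h) sets (g) aside: (h) operates — the reportable unit count is 11, meeting the 11 threshold. (i) would limit (h) — a current Tier G Exemption Letter is held — but (j) sets (i) aside: (j) applies — a home-based business operates on the lot. (k) would limit (j) — the lot is in a historic district — but (l) sets (k) aside: (l) operates against (k): the baseline figure is 406, meeting the 384 threshold. (m) is engaged (a current Category E Waiver is held), but is set aside by (n): (n) operates against (m): a current Tier 2 Notice is held. (b) remains available.
Exception (c): the reference index is 745, under the 819 limit; the qualifying period is 40 days, meeting the 35 days threshold; assembly uses only hand tools — every condition holds. But: (o) operates against (c): a current Standing Exemption Letter is held. Exception (c) does not apply.
All of (d)'s requirements are met (the structure's footprint is 60 sq ft, below the 65 sq ft limit; a current Tier F Declaration is held). However, paragraph (p) must be considered: (p) is triggered — assessed value is $79,000, meeting the $74,000 threshold. (d) is therefore removed.
Exception (e)'s conditions are all satisfied: aggregate throughput is 7,290 units, under the 8,250 units limit; the compliance score is 51 points, under the 62 points limit; no windows face an adjoining lot. But applying paragraphs (q)–(r): (q) is engaged — a current Category 3 Registration is held. (r), which would lift (q), does not operate here — the Tier 5 Waiver is not current. (e) is therefore removed.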